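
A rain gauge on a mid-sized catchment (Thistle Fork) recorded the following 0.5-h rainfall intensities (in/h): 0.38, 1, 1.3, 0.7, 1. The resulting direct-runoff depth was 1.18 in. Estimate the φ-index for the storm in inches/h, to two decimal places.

φ ≈ 0.41 in/h

Only the 4 blocks with intensity above φ contribute runoff: 1, 1.3, 0.7, 1 in/h.
Σ(I−φ)·Δt = d  ⇒  (1+1.3+0.7+1 − 4φ)·0.5 = 1.18
φ = (4.000 − 1.18/0.5) / 4 = 0.41 in/h.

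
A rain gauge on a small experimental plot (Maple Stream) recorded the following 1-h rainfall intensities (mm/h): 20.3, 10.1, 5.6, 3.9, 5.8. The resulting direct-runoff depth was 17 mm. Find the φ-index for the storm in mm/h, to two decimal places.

φ ≈ 6.70 mm/h

Only the 2 blocks with intensity above φ contribute runoff: 20.3, 10.1 mm/h.
Σ(I−φ)·Δt = d  ⇒  (20.3+10.1 − 2φ)·1 = 17
φ = (30.40 − 17/1) / 2 = 6.70 mm/h.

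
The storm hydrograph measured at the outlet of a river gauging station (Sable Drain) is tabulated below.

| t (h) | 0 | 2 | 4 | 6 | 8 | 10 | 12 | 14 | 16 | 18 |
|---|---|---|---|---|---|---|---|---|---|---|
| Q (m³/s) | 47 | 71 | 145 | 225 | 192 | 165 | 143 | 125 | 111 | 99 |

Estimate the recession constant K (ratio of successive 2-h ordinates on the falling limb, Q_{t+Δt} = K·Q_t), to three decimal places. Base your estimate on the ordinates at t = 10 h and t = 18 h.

Using the recession-limb readings at t = 10 h and t = 18 h: Q falls from 165 to 99 m³/s over 4 intervals.
K = (Q₂/Q₁)^(1/4) = (99/165)^(1/4) = 0.880.

K ≈ 0.880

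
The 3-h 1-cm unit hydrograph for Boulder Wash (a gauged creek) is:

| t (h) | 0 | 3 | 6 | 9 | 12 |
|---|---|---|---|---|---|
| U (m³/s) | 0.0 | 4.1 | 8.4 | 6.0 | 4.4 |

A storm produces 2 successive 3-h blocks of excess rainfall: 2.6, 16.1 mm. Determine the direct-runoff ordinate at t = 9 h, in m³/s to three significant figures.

By discrete convolution, Q_j = Σ (P_i / 10 mm) · U_{j−i}.
At t = 9 h (j=3): Q = (2.6/10)·6.0 + (16.1/10)·8.4 = 15.1 m³/s.

Q ≈ 15.1 m³/s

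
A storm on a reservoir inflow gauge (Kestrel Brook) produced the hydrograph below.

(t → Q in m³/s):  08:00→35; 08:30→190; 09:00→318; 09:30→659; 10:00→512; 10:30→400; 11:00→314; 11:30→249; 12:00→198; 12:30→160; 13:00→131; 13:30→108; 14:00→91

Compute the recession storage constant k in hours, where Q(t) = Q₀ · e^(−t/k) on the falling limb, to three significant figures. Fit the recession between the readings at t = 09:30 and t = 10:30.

k ≈ 2.00 h

On the falling limb, Q drops from 659 to 400 m³/s between t = 09:30 and t = 10:30 (Δt = 1 h).
k = −Δt / ln(Q₂/Q₁) = −1 / ln(400/659) = 2.00 h.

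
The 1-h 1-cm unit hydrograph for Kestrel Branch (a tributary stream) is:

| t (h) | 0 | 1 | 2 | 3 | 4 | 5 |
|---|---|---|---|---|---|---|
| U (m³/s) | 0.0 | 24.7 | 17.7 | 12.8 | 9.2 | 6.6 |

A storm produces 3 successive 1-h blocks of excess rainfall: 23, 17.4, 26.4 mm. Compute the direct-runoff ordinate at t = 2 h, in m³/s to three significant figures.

Q ≈ 83.7 m³/s

By discrete convolution, Q_j = Σ (P_i / 10 mm) · U_{j−i}.
At t = 2 h (j=2): Q = (23/10)·17.7 + (17.4/10)·24.7 + (26.4/10)·0.0 = 83.7 m³/s.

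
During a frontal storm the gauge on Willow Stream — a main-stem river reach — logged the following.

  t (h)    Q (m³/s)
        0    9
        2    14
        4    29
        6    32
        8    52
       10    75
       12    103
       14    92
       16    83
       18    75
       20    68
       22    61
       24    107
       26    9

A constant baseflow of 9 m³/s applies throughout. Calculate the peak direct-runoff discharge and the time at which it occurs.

Q_p = 98.0 m³/s at t = 24 h

Subtracting baseflow gives direct-runoff ordinates: 0.0, 5.0, 20.0, 23.0, 43.0, 66.0, 94.0, 83.0, 74.0, 66.0, 59.0, 52.0, 98.0, 0.0 m³/s.
The maximum is 98.0 m³/s, occurring at the reading for t = 24 h.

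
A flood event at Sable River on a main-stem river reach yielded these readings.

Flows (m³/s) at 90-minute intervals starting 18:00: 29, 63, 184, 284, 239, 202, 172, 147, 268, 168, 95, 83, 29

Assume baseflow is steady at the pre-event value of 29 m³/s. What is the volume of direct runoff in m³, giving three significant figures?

Direct-runoff ordinates (Q − Q_b): 0.0, 34.0, 155.0, 255.0, 210.0, 173.0, 143.0, 118.0, 239.0, 139.0, 66.0, 54.0, 0.0 m³/s.
ΣQ_DR = 1586 m³/s.
With Δt = 1.5 h = 5400 s, V = ΣQ_DR · Δt = 1586 × 5400 = 8.56 × 10^6 m³.

V ≈ 8.56 × 10^6 m³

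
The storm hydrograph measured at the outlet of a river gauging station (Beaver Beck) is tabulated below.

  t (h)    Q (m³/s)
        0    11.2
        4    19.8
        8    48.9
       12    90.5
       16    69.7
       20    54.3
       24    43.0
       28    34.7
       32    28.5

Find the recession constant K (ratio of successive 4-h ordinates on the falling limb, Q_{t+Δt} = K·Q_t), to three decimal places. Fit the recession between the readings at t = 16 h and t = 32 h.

K ≈ 0.800

Using the recession-limb readings at t = 16 h and t = 32 h: Q falls from 69.7 to 28.5 m³/s over 4 intervals.
K = (Q₂/Q₁)^(1/4) = (28.5/69.7)^(1/4) = 0.800.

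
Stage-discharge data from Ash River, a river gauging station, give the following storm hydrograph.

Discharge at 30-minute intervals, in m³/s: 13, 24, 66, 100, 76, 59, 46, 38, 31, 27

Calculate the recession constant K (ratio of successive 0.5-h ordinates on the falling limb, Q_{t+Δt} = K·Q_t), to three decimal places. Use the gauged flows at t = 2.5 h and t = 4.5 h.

Using the recession-limb readings at t = 2.5 h and t = 4.5 h: Q falls from 59 to 27 m³/s over 4 intervals.
K = (Q₂/Q₁)^(1/4) = (27/59)^(1/4) = 0.822.

K ≈ 0.822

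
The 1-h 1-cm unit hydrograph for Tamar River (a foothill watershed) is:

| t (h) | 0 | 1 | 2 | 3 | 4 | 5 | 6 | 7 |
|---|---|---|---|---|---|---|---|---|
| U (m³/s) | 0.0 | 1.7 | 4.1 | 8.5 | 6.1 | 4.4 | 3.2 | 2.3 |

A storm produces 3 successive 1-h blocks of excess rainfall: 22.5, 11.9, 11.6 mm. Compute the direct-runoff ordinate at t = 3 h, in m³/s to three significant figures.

By discrete convolution, Q_j = Σ (P_i / 10 mm) · U_{j−i}.
At t = 3 h (j=3): Q = (22.5/10)·8.5 + (11.9/10)·4.1 + (11.6/10)·1.7 = 26.0 m³/s.

Q ≈ 26.0 m³/s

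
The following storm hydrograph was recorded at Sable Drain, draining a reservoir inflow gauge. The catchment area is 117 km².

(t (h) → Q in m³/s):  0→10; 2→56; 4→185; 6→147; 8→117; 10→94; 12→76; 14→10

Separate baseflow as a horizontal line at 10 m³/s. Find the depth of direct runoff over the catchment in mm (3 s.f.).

d ≈ 37.8 mm

Direct runoff: 0.0, 46.0, 175.0, 137.0, 107.0, 84.0, 66.0, 0.0 m³/s; ΣQ_DR = 615.0 m³/s.
V = ΣQ_DR · Δt = 615.0 × 7200 s = 4.428 × 10^6 m³.
Over A = 117 km², depth = V / A = 37.8 mm.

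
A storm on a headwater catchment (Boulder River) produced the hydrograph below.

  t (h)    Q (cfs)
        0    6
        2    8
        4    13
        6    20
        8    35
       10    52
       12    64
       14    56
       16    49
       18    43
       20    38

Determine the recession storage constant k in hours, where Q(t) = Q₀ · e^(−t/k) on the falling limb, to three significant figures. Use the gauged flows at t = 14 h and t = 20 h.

k ≈ 15.5 h

On the falling limb, Q drops from 56 to 38 cfs between t = 14 h and t = 20 h (Δt = 6 h).
k = −Δt / ln(Q₂/Q₁) = −6 / ln(38/56) = 15.5 h.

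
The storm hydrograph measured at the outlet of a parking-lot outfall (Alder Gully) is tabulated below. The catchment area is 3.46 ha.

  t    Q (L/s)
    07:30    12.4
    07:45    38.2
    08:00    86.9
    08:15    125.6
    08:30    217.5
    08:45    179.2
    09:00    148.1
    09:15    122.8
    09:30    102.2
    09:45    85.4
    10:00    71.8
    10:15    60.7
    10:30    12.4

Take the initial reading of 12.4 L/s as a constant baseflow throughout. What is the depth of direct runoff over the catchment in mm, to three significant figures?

Direct runoff: 0.0, 25.8, 74.5, 113.2, 205.1, 166.8, 135.7, 110.4, 89.8, 73.0, 59.4, 48.3, 0.0 L/s; ΣQ_DR = 1102 L/s.
V = ΣQ_DR · Δt = 1102 × 900 s = 9.918 × 10^5 L.
Over A = 3.46 ha, depth = V / A = 28.7 mm.

d ≈ 28.7 mm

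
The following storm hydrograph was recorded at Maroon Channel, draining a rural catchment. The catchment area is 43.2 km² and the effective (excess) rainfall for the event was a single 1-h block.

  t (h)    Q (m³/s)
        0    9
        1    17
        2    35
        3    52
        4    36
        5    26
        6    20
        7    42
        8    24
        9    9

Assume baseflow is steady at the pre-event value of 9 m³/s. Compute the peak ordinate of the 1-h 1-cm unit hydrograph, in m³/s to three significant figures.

Direct runoff: 0.0, 8.0, 26.0, 43.0, 27.0, 17.0, 11.0, 33.0, 15.0, 0.0 m³/s; ΣQ_DR = 180.0 m³/s, peak = 43.0 m³/s.
Runoff depth d = ΣQ_DR·Δt / A = 180.0 × 3600 / (43.2 km²) = 15.00 mm.
The 1-cm UH is the DRH scaled by (10 mm)/d, so U_p = 43.0 × 10/15.00 = 28.7 m³/s.

U_p ≈ 28.7 m³/s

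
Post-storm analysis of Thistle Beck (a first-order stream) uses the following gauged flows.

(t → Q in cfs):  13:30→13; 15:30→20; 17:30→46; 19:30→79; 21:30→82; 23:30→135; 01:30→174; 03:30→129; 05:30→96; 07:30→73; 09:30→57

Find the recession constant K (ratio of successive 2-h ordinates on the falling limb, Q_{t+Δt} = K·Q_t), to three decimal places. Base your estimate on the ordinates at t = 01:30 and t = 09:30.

K ≈ 0.757

Using the recession-limb readings at t = 01:30 and t = 09:30: Q falls from 174 to 57 cfs over 4 intervals.
K = (Q₂/Q₁)^(1/4) = (57/174)^(1/4) = 0.757.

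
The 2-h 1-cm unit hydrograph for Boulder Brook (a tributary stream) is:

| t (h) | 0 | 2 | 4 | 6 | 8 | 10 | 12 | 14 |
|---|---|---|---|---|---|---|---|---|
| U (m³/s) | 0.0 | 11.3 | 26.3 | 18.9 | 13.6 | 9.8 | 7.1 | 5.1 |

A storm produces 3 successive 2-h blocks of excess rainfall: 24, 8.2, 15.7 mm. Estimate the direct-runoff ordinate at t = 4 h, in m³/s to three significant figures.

Q ≈ 72.4 m³/s

By discrete convolution, Q_j = Σ (P_i / 10 mm) · U_{j−i}.
At t = 4 h (j=2): Q = (24/10)·26.3 + (8.2/10)·11.3 + (15.7/10)·0.0 = 72.4 m³/s.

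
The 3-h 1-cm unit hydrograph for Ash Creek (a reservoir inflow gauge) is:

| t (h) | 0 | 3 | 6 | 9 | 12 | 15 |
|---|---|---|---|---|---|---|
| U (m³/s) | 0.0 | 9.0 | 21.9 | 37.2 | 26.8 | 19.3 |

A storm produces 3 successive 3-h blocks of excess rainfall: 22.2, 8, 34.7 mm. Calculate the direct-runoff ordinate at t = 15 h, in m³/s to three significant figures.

By discrete convolution, Q_j = Σ (P_i / 10 mm) · U_{j−i}.
At t = 15 h (j=5): Q = (22.2/10)·19.3 + (8/10)·26.8 + (34.7/10)·37.2 = 193 m³/s.

Q ≈ 193 m³/s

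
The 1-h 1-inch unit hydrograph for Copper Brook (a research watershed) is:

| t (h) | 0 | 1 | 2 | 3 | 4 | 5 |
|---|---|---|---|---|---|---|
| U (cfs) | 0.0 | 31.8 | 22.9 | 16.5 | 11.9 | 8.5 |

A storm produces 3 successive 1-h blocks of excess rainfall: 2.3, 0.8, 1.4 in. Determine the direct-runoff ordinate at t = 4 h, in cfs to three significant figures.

Q ≈ 72.6 cfs

By discrete convolution, Q_j = Σ (P_i / 1 in) · U_{j−i}.
At t = 4 h (j=4): Q = (2.3/1)·11.9 + (0.8/1)·16.5 + (1.4/1)·22.9 = 72.6 cfs.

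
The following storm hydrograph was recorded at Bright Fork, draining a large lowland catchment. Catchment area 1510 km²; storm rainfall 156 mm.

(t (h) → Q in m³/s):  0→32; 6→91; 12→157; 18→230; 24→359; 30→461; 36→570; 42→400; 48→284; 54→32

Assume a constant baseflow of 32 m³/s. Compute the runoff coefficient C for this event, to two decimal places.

C ≈ 0.21

ΣQ_DR = 2296 m³/s; V = ΣQ_DR·Δt = 4.959 × 10^7 m³.
Runoff depth d = V / A = 32.84 mm.
C = d / P = 32.84 / 156 = 0.21.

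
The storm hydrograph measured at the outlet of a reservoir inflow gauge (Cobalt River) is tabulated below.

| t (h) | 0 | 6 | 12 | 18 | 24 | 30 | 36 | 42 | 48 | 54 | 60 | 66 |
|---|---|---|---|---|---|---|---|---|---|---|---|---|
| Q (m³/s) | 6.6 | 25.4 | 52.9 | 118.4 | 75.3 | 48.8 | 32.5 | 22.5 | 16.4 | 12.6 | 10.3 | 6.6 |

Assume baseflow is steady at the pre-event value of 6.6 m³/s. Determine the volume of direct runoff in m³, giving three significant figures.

Direct-runoff ordinates (Q − Q_b): 0.0, 18.8, 46.3, 111.8, 68.7, 42.2, 25.9, 15.9, 9.8, 6.0, 3.7, 0.0 m³/s.
ΣQ_DR = 349.1 m³/s.
With Δt = 6 h = 21600 s, V = ΣQ_DR · Δt = 349.1 × 21600 = 7.54 × 10^6 m³.

V ≈ 7.54 × 10^6 m³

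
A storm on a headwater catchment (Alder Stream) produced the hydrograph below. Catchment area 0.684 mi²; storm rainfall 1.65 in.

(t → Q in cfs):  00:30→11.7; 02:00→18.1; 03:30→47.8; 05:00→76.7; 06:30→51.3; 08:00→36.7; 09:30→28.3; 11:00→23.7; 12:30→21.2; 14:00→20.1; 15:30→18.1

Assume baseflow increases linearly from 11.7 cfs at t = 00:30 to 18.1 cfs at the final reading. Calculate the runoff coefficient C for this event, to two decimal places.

ΣQ_DR = 189.8 cfs; V = ΣQ_DR·Δt = 1.025 × 10^6 ft³.
Runoff depth d = V / A = 0.6450 in.
C = d / P = 0.6450 / 1.65 = 0.39.

C ≈ 0.39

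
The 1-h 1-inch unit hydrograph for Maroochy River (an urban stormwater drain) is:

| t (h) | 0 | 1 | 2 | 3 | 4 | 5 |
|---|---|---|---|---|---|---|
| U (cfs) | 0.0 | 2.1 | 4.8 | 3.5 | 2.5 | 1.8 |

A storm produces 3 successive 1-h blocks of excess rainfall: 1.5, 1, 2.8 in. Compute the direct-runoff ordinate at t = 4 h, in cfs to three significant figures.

By discrete convolution, Q_j = Σ (P_i / 1 in) · U_{j−i}.
At t = 4 h (j=4): Q = (1.5/1)·2.5 + (1/1)·3.5 + (2.8/1)·4.8 = 20.7 cfs.

Q ≈ 20.7 cfs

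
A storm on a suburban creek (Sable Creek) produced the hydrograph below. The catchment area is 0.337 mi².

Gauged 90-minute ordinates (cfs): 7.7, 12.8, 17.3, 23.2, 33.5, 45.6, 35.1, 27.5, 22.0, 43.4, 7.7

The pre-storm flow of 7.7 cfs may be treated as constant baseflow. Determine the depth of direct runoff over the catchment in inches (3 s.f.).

d ≈ 1.32 in

Direct runoff: 0.0, 5.1, 9.6, 15.5, 25.8, 37.9, 27.4, 19.8, 14.3, 35.7, 0.0 cfs; ΣQ_DR = 191.1 cfs.
V = ΣQ_DR · Δt = 191.1 × 5400 s = 1.032 × 10^6 ft³.
Over A = 0.337 mi², depth = V / A = 1.32 in.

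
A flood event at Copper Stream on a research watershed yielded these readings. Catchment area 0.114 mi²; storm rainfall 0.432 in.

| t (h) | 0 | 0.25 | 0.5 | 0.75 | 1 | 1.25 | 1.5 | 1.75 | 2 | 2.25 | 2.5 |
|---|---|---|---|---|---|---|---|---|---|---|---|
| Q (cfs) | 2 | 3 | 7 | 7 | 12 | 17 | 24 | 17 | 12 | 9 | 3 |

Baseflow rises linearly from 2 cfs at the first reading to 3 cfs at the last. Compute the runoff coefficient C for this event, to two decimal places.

ΣQ_DR = 85.50 cfs; V = ΣQ_DR·Δt = 76950 ft³.
Runoff depth d = V / A = 0.2905 in.
C = d / P = 0.2905 / 0.432 = 0.67.

C ≈ 0.67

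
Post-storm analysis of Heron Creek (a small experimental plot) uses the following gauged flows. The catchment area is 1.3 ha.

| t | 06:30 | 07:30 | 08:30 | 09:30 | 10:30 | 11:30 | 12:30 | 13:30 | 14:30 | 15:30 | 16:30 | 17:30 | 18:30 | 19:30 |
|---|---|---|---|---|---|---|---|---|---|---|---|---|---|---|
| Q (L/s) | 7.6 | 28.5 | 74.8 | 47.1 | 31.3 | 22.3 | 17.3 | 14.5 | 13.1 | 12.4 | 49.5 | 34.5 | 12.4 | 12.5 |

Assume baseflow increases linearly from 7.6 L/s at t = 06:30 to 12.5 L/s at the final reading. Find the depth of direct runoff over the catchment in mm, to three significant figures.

Direct runoff: 0.00, 20.52, 66.45, 38.37, 22.19, 12.82, 7.44, 4.26, 2.48, 1.41, 38.13, 22.75, 0.28, 0.00 L/s; ΣQ_DR = 237.1 L/s.
V = ΣQ_DR · Δt = 237.1 × 3600 s = 8.536 × 10^5 L.
Over A = 1.3 ha, depth = V / A = 65.7 mm.

d ≈ 65.7 mm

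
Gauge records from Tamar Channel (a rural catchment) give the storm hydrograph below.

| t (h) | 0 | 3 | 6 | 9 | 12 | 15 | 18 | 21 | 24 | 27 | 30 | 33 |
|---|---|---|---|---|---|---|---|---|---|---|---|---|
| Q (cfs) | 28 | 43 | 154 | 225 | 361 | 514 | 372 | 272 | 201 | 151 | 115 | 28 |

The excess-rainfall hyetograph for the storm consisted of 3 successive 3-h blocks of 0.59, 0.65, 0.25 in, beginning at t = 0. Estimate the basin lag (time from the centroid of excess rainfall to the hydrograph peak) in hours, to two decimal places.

Centroid of excess rainfall: t_c = Σ P_i·t̄_i / ΣP_i = 3.8154 h (block centres at 1.5, 4.5, 7.5 h).
Hydrograph peak occurs at t = 15 h, so basin lag t_L = 15 − 3.8154 = 11.18 h.

t_L ≈ 11.18 h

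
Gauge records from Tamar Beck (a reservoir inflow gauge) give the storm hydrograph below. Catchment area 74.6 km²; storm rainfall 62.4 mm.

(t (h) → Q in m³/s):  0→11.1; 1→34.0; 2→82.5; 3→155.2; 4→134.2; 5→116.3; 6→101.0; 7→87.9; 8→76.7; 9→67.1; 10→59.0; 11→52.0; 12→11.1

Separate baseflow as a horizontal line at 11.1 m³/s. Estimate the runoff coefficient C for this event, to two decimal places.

ΣQ_DR = 843.8 m³/s; V = ΣQ_DR·Δt = 3.038 × 10^6 m³.
Runoff depth d = V / A = 40.72 mm.
C = d / P = 40.72 / 62.4 = 0.65.

C ≈ 0.65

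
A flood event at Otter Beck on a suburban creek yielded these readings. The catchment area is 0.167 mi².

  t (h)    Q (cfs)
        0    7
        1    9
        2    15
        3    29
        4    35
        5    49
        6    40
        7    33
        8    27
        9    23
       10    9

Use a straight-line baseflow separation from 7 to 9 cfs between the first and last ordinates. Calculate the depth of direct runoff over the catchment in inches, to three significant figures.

Direct runoff: 0.00, 1.80, 7.60, 21.40, 27.20, 41.00, 31.80, 24.60, 18.40, 14.20, 0.00 cfs; ΣQ_DR = 188.0 cfs.
V = ΣQ_DR · Δt = 188.0 × 3600 s = 6.768 × 10^5 ft³.
Over A = 0.167 mi², depth = V / A = 1.74 in.

d ≈ 1.74 in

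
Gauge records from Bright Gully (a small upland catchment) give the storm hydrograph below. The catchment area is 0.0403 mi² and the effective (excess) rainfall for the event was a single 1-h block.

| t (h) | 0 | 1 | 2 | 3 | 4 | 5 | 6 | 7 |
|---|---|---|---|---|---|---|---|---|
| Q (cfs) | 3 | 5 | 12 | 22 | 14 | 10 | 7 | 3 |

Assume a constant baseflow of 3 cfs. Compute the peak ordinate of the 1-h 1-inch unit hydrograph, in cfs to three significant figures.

U_p ≈ 9.50 cfs

Direct runoff: 0.0, 2.0, 9.0, 19.0, 11.0, 7.0, 4.0, 0.0 cfs; ΣQ_DR = 52.00 cfs, peak = 19.0 cfs.
Runoff depth d = ΣQ_DR·Δt / A = 52.00 × 3600 / (0.0403 mi²) = 1.999 in.
The 1-inch UH is the DRH scaled by (1 in)/d, so U_p = 19.0 × 1/1.999 = 9.50 cfs.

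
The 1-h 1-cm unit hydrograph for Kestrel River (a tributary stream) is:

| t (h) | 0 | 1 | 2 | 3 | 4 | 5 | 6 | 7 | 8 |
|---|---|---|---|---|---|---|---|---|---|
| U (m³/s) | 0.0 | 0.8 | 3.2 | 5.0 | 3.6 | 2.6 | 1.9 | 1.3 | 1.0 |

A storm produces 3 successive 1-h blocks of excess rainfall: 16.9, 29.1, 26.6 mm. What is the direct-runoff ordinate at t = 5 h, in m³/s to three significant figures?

Q ≈ 28.2 m³/s

By discrete convolution, Q_j = Σ (P_i / 10 mm) · U_{j−i}.
At t = 5 h (j=5): Q = (16.9/10)·2.6 + (29.1/10)·3.6 + (26.6/10)·5.0 = 28.2 m³/s.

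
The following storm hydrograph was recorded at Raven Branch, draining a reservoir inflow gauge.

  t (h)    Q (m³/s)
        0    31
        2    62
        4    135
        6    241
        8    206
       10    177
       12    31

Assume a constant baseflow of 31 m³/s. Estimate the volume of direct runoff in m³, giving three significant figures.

V ≈ 4.80 × 10^6 m³

Direct-runoff ordinates (Q − Q_b): 0.0, 31.0, 104.0, 210.0, 175.0, 146.0, 0.0 m³/s.
ΣQ_DR = 666.0 m³/s.
With Δt = 2 h = 7200 s, V = ΣQ_DR · Δt = 666.0 × 7200 = 4.80 × 10^6 m³.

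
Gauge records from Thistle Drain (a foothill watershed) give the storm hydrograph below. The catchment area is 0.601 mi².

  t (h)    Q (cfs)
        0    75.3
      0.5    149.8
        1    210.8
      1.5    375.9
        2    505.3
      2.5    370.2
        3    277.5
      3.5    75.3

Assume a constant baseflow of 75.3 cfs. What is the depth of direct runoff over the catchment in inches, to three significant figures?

d ≈ 1.85 in

Direct runoff: 0.0, 74.5, 135.5, 300.6, 430.0, 294.9, 202.2, 0.0 cfs; ΣQ_DR = 1438 cfs.
V = ΣQ_DR · Δt = 1438 × 1800 s = 2.588 × 10^6 ft³.
Over A = 0.601 mi², depth = V / A = 1.85 in.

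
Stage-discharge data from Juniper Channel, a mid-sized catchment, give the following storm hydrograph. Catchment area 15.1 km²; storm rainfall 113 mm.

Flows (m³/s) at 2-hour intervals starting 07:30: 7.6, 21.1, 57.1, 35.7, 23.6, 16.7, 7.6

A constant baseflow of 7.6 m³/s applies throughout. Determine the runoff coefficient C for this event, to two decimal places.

C ≈ 0.49

ΣQ_DR = 116.2 m³/s; V = ΣQ_DR·Δt = 8.366 × 10^5 m³.
Runoff depth d = V / A = 55.41 mm.
C = d / P = 55.41 / 113 = 0.49.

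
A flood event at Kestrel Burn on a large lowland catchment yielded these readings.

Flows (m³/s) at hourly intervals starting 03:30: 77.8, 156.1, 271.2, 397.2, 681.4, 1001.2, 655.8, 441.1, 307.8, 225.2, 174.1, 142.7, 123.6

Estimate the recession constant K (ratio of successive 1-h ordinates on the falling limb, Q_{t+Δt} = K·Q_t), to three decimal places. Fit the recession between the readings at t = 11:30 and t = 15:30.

Using the recession-limb readings at t = 11:30 and t = 15:30: Q falls from 307.8 to 123.6 m³/s over 4 intervals.
K = (Q₂/Q₁)^(1/4) = (123.6/307.8)^(1/4) = 0.796.

K ≈ 0.796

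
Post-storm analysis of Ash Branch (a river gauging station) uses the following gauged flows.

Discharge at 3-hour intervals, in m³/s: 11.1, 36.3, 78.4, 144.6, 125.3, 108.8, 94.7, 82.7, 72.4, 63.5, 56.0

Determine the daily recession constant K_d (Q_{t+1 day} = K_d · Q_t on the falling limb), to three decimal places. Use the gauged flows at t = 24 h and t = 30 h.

K_d ≈ 0.358

Between t = 24 h and t = 30 h the flow falls from 72.4 to 56.0 m³/s over 2×3 h = 6 h.
Per-interval ratio K = (56.0/72.4)^(1/2) = 0.8795; K_d = K^(24/3) = 0.358.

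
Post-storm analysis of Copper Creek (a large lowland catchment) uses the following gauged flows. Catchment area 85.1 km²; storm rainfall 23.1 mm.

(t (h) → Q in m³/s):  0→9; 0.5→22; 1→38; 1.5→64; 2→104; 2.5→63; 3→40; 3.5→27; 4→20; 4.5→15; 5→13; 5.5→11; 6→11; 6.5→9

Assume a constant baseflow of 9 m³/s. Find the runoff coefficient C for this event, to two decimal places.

C ≈ 0.29

ΣQ_DR = 320.0 m³/s; V = ΣQ_DR·Δt = 5.760 × 10^5 m³.
Runoff depth d = V / A = 6.769 mm.
C = d / P = 6.769 / 23.1 = 0.29.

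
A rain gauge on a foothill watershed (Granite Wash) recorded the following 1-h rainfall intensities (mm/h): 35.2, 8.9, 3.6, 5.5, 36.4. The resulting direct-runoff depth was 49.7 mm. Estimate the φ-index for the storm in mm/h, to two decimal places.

φ ≈ 10.95 mm/h

Only the 2 blocks with intensity above φ contribute runoff: 35.2, 36.4 mm/h.
Σ(I−φ)·Δt = d  ⇒  (35.2+36.4 − 2φ)·1 = 49.7
φ = (71.60 − 49.7/1) / 2 = 10.95 mm/h.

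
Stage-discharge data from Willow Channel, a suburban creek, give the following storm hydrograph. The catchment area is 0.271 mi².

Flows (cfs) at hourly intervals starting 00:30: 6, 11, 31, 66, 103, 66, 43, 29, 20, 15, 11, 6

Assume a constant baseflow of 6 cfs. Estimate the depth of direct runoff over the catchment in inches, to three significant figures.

Direct runoff: 0.0, 5.0, 25.0, 60.0, 97.0, 60.0, 37.0, 23.0, 14.0, 9.0, 5.0, 0.0 cfs; ΣQ_DR = 335.0 cfs.
V = ΣQ_DR · Δt = 335.0 × 3600 s = 1.206 × 10^6 ft³.
Over A = 0.271 mi², depth = V / A = 1.92 in.

d ≈ 1.92 in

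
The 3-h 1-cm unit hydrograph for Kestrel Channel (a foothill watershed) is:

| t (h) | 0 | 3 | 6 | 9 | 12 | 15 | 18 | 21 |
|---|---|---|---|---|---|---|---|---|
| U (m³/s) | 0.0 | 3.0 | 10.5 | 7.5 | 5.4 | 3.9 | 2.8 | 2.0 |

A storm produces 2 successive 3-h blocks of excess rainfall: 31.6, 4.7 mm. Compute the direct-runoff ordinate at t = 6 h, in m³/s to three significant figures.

By discrete convolution, Q_j = Σ (P_i / 10 mm) · U_{j−i}.
At t = 6 h (j=2): Q = (31.6/10)·10.5 + (4.7/10)·3.0 = 34.6 m³/s.

Q ≈ 34.6 m³/s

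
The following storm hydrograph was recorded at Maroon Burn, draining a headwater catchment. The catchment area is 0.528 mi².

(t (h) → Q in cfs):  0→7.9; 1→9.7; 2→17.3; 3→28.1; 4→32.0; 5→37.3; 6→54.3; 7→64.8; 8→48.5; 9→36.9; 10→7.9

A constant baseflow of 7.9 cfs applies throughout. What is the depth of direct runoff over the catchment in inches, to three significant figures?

d ≈ 0.757 in

Direct runoff: 0.0, 1.8, 9.4, 20.2, 24.1, 29.4, 46.4, 56.9, 40.6, 29.0, 0.0 cfs; ΣQ_DR = 257.8 cfs.
V = ΣQ_DR · Δt = 257.8 × 3600 s = 9.281 × 10^5 ft³.
Over A = 0.528 mi², depth = V / A = 0.757 in.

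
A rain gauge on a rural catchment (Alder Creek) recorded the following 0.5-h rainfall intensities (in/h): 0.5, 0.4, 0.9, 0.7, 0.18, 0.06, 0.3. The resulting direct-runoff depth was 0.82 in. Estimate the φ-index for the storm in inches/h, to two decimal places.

Only the 5 blocks with intensity above φ contribute runoff: 0.5, 0.4, 0.9, 0.7, 0.3 in/h.
Σ(I−φ)·Δt = d  ⇒  (0.5+0.4+0.9+0.7+0.3 − 5φ)·0.5 = 0.82
φ = (2.800 − 0.82/0.5) / 5 = 0.23 in/h.

φ ≈ 0.23 in/h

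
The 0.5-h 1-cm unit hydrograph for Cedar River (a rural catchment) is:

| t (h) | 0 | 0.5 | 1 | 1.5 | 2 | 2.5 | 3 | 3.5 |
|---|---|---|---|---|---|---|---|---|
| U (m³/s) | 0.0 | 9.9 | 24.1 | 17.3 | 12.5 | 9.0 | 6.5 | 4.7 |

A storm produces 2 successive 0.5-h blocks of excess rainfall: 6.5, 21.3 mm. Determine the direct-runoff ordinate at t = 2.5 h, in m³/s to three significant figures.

Q ≈ 32.5 m³/s

By discrete convolution, Q_j = Σ (P_i / 10 mm) · U_{j−i}.
At t = 2.5 h (j=5): Q = (6.5/10)·9.0 + (21.3/10)·12.5 = 32.5 m³/s.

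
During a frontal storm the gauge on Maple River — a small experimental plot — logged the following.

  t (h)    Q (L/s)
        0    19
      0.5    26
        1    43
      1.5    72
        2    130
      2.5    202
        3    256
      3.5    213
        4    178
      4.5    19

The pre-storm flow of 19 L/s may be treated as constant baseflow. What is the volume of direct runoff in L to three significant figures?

Direct-runoff ordinates (Q − Q_b): 0.0, 7.0, 24.0, 53.0, 111.0, 183.0, 237.0, 194.0, 159.0, 0.0 L/s.
ΣQ_DR = 968.0 L/s.
With Δt = 0.5 h = 1800 s, V = ΣQ_DR · Δt = 968.0 × 1800 = 1.74 × 10^6 L.

V ≈ 1.74 × 10^6 L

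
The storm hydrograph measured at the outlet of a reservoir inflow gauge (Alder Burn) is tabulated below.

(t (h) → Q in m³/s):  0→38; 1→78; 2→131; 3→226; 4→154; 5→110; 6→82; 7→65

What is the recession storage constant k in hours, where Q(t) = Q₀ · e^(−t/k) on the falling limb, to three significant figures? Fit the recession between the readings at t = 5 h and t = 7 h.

k ≈ 3.80 h

On the falling limb, Q drops from 110 to 65 m³/s between t = 5 h and t = 7 h (Δt = 2 h).
k = −Δt / ln(Q₂/Q₁) = −2 / ln(65/110) = 3.80 h.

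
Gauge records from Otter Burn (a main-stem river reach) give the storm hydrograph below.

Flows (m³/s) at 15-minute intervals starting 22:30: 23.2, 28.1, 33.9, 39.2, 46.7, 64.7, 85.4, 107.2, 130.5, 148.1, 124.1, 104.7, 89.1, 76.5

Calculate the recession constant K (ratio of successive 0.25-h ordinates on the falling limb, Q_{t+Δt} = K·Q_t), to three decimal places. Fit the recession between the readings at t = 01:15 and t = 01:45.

K ≈ 0.855

Using the recession-limb readings at t = 01:15 and t = 01:45: Q falls from 104.7 to 76.5 m³/s over 2 intervals.
K = (Q₂/Q₁)^(1/2) = (76.5/104.7)^(1/2) = 0.855.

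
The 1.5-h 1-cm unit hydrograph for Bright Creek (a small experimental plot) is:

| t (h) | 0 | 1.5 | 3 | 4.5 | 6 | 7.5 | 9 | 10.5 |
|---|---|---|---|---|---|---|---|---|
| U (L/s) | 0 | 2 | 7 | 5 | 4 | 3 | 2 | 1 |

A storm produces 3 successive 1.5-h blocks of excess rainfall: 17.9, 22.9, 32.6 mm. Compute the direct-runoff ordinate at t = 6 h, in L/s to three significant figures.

By discrete convolution, Q_j = Σ (P_i / 10 mm) · U_{j−i}.
At t = 6 h (j=4): Q = (17.9/10)·4 + (22.9/10)·5 + (32.6/10)·7 = 41.4 L/s.

Q ≈ 41.4 L/s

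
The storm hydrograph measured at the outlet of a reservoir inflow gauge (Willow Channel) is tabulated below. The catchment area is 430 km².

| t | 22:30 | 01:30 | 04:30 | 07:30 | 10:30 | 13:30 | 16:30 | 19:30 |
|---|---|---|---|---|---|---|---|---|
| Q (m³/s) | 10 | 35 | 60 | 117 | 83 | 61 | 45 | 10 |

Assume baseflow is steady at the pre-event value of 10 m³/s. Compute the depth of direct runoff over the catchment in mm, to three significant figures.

d ≈ 8.56 mm

Direct runoff: 0.0, 25.0, 50.0, 107.0, 73.0, 51.0, 35.0, 0.0 m³/s; ΣQ_DR = 341.0 m³/s.
V = ΣQ_DR · Δt = 341.0 × 10800 s = 3.683 × 10^6 m³.
Over A = 430 km², depth = V / A = 8.56 mm.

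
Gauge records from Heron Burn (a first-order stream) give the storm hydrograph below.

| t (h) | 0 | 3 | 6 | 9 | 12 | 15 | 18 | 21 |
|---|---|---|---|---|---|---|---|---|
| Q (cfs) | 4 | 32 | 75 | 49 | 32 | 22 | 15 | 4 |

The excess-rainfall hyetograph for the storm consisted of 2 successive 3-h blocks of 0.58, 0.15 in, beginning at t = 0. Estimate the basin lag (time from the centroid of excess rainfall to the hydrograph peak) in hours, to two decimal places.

t_L ≈ 3.88 h

Centroid of excess rainfall: t_c = Σ P_i·t̄_i / ΣP_i = 2.1164 h (block centres at 1.5, 4.5 h).
Hydrograph peak occurs at t = 6 h, so basin lag t_L = 6 − 2.1164 = 3.88 h.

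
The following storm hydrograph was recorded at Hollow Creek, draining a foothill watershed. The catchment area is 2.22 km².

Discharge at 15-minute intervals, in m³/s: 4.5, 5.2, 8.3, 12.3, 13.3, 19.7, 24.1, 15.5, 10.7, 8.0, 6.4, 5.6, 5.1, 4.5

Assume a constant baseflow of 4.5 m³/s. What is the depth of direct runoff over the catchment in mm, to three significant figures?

d ≈ 32.5 mm

Direct runoff: 0.0, 0.7, 3.8, 7.8, 8.8, 15.2, 19.6, 11.0, 6.2, 3.5, 1.9, 1.1, 0.6, 0.0 m³/s; ΣQ_DR = 80.20 m³/s.
V = ΣQ_DR · Δt = 80.20 × 900 s = 72180 m³.
Over A = 2.22 km², depth = V / A = 32.5 mm.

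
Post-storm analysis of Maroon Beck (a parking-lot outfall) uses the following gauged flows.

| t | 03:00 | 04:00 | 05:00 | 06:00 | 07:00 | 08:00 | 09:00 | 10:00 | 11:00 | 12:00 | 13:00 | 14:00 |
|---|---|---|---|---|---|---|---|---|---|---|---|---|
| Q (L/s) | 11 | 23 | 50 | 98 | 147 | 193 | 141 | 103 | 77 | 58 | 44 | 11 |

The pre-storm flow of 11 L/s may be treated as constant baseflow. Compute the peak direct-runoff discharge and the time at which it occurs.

Subtracting baseflow gives direct-runoff ordinates: 0.0, 12.0, 39.0, 87.0, 136.0, 182.0, 130.0, 92.0, 66.0, 47.0, 33.0, 0.0 L/s.
The maximum is 182.0 L/s, occurring at the reading for t = 08:00.

Q_p = 182.0 L/s at t = 08:00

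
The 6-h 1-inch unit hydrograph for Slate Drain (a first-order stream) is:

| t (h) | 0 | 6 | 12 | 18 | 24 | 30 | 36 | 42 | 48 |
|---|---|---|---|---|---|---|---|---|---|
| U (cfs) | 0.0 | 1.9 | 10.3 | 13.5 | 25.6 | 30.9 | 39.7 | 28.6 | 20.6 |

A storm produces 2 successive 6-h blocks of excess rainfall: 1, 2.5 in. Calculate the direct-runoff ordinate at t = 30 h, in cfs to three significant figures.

Q ≈ 94.9 cfs

By discrete convolution, Q_j = Σ (P_i / 1 in) · U_{j−i}.
At t = 30 h (j=5): Q = (1/1)·30.9 + (2.5/1)·25.6 = 94.9 cfs.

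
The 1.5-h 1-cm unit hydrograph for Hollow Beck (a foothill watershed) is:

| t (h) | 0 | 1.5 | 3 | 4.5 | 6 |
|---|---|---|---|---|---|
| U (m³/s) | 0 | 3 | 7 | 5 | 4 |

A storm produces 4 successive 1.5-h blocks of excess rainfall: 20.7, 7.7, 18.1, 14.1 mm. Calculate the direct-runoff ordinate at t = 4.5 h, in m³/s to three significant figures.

By discrete convolution, Q_j = Σ (P_i / 10 mm) · U_{j−i}.
At t = 4.5 h (j=3): Q = (20.7/10)·5 + (7.7/10)·7 + (18.1/10)·3 + (14.1/10)·0 = 21.2 m³/s.

Q ≈ 21.2 m³/s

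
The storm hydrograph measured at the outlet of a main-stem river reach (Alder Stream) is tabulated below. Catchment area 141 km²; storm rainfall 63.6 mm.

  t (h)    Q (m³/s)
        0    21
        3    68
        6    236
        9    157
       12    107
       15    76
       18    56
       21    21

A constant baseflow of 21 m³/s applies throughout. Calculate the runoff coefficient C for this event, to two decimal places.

ΣQ_DR = 574.0 m³/s; V = ΣQ_DR·Δt = 6.199 × 10^6 m³.
Runoff depth d = V / A = 43.97 mm.
C = d / P = 43.97 / 63.6 = 0.69.

C ≈ 0.69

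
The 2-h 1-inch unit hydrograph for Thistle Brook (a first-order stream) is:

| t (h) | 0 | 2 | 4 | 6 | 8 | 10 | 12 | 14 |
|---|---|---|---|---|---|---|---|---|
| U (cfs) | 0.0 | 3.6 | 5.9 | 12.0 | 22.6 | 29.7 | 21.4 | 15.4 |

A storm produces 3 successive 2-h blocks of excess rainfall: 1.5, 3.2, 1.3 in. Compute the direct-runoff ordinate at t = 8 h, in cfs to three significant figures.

Q ≈ 80.0 cfs

By discrete convolution, Q_j = Σ (P_i / 1 in) · U_{j−i}.
At t = 8 h (j=4): Q = (1.5/1)·22.6 + (3.2/1)·12.0 + (1.3/1)·5.9 = 80.0 cfs.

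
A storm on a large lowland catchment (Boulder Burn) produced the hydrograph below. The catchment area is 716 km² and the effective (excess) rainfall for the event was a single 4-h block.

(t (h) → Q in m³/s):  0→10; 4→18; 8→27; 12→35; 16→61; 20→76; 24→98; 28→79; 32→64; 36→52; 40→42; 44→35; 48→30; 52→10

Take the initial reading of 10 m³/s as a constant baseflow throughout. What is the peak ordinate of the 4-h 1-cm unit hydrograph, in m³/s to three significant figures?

Direct runoff: 0.0, 8.0, 17.0, 25.0, 51.0, 66.0, 88.0, 69.0, 54.0, 42.0, 32.0, 25.0, 20.0, 0.0 m³/s; ΣQ_DR = 497.0 m³/s, peak = 88.0 m³/s.
Runoff depth d = ΣQ_DR·Δt / A = 497.0 × 14400 / (716 km²) = 9.996 mm.
The 1-cm UH is the DRH scaled by (10 mm)/d, so U_p = 88.0 × 10/9.996 = 88.0 m³/s.

U_p ≈ 88.0 m³/s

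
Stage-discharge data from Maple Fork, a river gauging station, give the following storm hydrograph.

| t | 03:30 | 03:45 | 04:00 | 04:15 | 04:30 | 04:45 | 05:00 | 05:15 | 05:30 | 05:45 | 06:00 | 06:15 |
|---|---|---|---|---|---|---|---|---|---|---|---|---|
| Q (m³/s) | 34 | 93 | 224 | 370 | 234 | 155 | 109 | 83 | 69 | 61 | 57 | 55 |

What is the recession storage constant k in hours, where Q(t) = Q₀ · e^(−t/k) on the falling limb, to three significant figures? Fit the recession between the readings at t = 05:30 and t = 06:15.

On the falling limb, Q drops from 69 to 55 m³/s between t = 05:30 and t = 06:15 (Δt = 0.75 h).
k = −Δt / ln(Q₂/Q₁) = −0.75 / ln(55/69) = 3.31 h.

k ≈ 3.31 h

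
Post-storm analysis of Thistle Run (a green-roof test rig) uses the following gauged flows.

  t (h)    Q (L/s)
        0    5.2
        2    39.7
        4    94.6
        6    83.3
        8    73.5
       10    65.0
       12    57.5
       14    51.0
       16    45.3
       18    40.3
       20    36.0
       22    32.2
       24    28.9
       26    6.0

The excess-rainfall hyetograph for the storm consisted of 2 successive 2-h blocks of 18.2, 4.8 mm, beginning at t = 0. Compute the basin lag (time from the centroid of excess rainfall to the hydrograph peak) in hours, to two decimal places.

Centroid of excess rainfall: t_c = Σ P_i·t̄_i / ΣP_i = 1.4174 h (block centres at 1, 3 h).
Hydrograph peak occurs at t = 4 h, so basin lag t_L = 4 − 1.4174 = 2.58 h.

t_L ≈ 2.58 h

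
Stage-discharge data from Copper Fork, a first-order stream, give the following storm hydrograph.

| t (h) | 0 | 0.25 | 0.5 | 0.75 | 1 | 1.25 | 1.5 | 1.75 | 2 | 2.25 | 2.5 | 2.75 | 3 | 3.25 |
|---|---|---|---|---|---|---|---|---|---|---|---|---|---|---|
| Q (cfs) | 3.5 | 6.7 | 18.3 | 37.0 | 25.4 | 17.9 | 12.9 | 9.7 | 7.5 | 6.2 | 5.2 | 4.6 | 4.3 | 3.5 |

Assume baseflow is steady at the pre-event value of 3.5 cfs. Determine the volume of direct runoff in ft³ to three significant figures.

Direct-runoff ordinates (Q − Q_b): 0.0, 3.2, 14.8, 33.5, 21.9, 14.4, 9.4, 6.2, 4.0, 2.7, 1.7, 1.1, 0.8, 0.0 cfs.
ΣQ_DR = 113.7 cfs.
With Δt = 0.25 h = 900 s, V = ΣQ_DR · Δt = 113.7 × 900 = 1.02 × 10^5 ft³.

V ≈ 1.02 × 10^5 ft³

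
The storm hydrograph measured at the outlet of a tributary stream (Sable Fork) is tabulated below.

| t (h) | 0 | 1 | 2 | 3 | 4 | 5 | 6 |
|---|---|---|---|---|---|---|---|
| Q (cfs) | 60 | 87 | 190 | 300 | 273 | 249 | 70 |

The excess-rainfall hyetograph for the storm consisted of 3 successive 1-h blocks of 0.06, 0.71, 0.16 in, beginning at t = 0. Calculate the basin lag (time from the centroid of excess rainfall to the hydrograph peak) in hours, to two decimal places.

Centroid of excess rainfall: t_c = Σ P_i·t̄_i / ΣP_i = 1.6075 h (block centres at 0.5, 1.5, 2.5 h).
Hydrograph peak occurs at t = 3 h, so basin lag t_L = 3 − 1.6075 = 1.39 h.

t_L ≈ 1.39 h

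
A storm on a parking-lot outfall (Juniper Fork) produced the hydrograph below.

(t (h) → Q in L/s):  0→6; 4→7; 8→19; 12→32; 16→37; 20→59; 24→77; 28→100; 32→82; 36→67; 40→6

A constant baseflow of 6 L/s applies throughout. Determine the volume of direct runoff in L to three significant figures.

Direct-runoff ordinates (Q − Q_b): 0.0, 1.0, 13.0, 26.0, 31.0, 53.0, 71.0, 94.0, 76.0, 61.0, 0.0 L/s.
ΣQ_DR = 426.0 L/s.
With Δt = 4 h = 14400 s, V = ΣQ_DR · Δt = 426.0 × 14400 = 6.13 × 10^6 L.

V ≈ 6.13 × 10^6 L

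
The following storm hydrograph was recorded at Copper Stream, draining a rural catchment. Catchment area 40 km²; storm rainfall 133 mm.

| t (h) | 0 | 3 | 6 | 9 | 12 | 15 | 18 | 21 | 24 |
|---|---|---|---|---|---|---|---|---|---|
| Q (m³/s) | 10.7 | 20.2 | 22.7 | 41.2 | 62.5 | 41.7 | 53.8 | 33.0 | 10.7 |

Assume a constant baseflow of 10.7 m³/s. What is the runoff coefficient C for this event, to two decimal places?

C ≈ 0.41

ΣQ_DR = 200.2 m³/s; V = ΣQ_DR·Δt = 2.162 × 10^6 m³.
Runoff depth d = V / A = 54.05 mm.
C = d / P = 54.05 / 133 = 0.41.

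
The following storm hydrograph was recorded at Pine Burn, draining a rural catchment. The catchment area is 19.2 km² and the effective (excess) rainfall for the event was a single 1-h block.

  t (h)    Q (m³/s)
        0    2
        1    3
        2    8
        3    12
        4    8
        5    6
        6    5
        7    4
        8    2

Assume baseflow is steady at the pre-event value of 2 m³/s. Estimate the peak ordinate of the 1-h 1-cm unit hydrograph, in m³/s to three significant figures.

Direct runoff: 0.0, 1.0, 6.0, 10.0, 6.0, 4.0, 3.0, 2.0, 0.0 m³/s; ΣQ_DR = 32.00 m³/s, peak = 10.0 m³/s.
Runoff depth d = ΣQ_DR·Δt / A = 32.00 × 3600 / (19.2 km²) = 6.000 mm.
The 1-cm UH is the DRH scaled by (10 mm)/d, so U_p = 10.0 × 10/6.000 = 16.7 m³/s.

U_p ≈ 16.7 m³/s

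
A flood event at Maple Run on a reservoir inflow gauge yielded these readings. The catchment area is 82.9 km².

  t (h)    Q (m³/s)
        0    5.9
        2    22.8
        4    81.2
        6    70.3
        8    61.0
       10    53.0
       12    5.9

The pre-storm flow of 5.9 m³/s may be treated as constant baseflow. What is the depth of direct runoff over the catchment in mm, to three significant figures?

d ≈ 22.5 mm

Direct runoff: 0.0, 16.9, 75.3, 64.4, 55.1, 47.1, 0.0 m³/s; ΣQ_DR = 258.8 m³/s.
V = ΣQ_DR · Δt = 258.8 × 7200 s = 1.863 × 10^6 m³.
Over A = 82.9 km², depth = V / A = 22.5 mm.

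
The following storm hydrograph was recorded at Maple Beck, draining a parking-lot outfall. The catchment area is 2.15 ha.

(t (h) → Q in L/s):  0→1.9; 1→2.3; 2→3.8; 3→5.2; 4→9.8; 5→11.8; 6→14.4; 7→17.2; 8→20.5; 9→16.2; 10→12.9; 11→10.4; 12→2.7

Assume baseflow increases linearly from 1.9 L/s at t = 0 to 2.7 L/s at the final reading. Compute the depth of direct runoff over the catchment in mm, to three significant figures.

Direct runoff: 0.00, 0.33, 1.77, 3.10, 7.63, 9.57, 12.10, 14.83, 18.07, 13.70, 10.33, 7.77, 0.00 L/s; ΣQ_DR = 99.20 L/s.
V = ΣQ_DR · Δt = 99.20 × 3600 s = 3.571 × 10^5 L.
Over A = 2.15 ha, depth = V / A = 16.6 mm.

d ≈ 16.6 mm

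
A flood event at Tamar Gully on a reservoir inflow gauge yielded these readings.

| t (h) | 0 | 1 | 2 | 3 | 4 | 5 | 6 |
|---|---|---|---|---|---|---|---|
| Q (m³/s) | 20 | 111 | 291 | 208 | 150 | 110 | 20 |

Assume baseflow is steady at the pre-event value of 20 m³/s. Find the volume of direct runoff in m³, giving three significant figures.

V ≈ 2.77 × 10^6 m³

Direct-runoff ordinates (Q − Q_b): 0.0, 91.0, 271.0, 188.0, 130.0, 90.0, 0.0 m³/s.
ΣQ_DR = 770.0 m³/s.
With Δt = 1 h = 3600 s, V = ΣQ_DR · Δt = 770.0 × 3600 = 2.77 × 10^6 m³.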